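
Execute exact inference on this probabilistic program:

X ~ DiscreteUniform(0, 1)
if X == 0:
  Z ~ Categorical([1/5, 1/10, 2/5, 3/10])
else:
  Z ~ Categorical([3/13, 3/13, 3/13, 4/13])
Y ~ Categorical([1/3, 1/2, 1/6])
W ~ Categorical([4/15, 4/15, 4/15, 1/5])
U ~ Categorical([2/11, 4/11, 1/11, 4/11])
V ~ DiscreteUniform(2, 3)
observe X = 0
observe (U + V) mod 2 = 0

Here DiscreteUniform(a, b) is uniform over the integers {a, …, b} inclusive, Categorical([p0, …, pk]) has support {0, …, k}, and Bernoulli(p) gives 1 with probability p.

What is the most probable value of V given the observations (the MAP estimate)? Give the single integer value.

argmax_v P(V = v | obs) = 3

Enumerate traces; 192 have nonzero weight after conditioning:
  (X=0, Z=0, Y=0, W=0, U=0, V=2) weight 2/2475
  (X=0, Z=0, Y=0, W=0, U=1, V=3) weight 4/2475
  (X=0, Z=0, Y=0, W=0, U=2, V=2) weight 1/2475
  (X=0, Z=0, Y=0, W=0, U=3, V=3) weight 4/2475
  (X=0, Z=0, Y=0, W=1, U=0, V=2) weight 2/2475
  (X=0, Z=0, Y=0, W=1, U=1, V=3) weight 4/2475
  (X=0, Z=0, Y=0, W=1, U=2, V=2) weight 1/2475
  (X=0, Z=0, Y=0, W=1, U=3, V=3) weight 4/2475
  … 184 more
Group by V:
  weight(V=2) = 3/44
  weight(V=3) = 2/11
Total weight = 3/44 + 2/11 = 1/4
P(V=2 | obs) = 3/44 / 1/4 = 3/11
P(V=3 | obs) = 2/11 / 1/4 = 8/11
argmax = 3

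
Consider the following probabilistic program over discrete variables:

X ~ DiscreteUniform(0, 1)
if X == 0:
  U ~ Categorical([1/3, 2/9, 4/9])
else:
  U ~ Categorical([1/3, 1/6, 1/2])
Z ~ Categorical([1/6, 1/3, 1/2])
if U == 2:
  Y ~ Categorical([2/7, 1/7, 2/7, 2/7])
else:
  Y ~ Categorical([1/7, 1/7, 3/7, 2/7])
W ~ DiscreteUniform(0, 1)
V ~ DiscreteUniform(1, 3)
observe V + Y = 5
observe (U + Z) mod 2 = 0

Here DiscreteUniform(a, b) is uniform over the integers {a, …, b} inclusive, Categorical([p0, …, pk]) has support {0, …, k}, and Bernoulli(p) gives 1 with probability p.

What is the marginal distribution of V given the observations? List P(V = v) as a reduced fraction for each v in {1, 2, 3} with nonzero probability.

Enumerate traces; 40 have nonzero weight after conditioning:
  (X=0, U=0, Z=0, Y=2, W=0, V=3) weight 1/504
  (X=0, U=0, Z=0, Y=2, W=1, V=3) weight 1/504
  (X=0, U=0, Z=0, Y=3, W=0, V=2) weight 1/756
  (X=0, U=0, Z=0, Y=3, W=1, V=2) weight 1/756
  (X=0, U=0, Z=2, Y=2, W=0, V=3) weight 1/168
  (X=0, U=0, Z=2, Y=2, W=1, V=3) weight 1/168
  (X=0, U=0, Z=2, Y=3, W=0, V=2) weight 1/252
  (X=0, U=0, Z=2, Y=3, W=1, V=2) weight 1/252
  … 32 more
Group by V:
  weight(V=2) = 65/1134
  weight(V=3) = 23/324
Total weight = 65/1134 + 23/324 = 97/756
P(V=2 | obs) = 65/1134 / 97/756 = 130/291
P(V=3 | obs) = 23/324 / 97/756 = 161/291

P(V=2) = 130/291, P(V=3) = 161/291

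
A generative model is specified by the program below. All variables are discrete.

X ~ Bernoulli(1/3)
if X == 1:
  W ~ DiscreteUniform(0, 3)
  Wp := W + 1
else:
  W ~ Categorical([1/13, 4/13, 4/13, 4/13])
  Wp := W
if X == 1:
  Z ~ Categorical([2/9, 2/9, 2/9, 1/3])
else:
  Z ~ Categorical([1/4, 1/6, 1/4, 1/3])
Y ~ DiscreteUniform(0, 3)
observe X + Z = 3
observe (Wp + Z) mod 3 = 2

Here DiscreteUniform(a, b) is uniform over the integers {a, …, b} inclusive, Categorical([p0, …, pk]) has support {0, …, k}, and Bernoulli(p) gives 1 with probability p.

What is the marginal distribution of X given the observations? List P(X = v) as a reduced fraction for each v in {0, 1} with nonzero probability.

Enumerate traces; 8 have nonzero weight after conditioning:
  (X=0, W=2, Z=3, Y=0) weight 2/117
  (X=0, W=2, Z=3, Y=1) weight 2/117
  (X=0, W=2, Z=3, Y=2) weight 2/117
  (X=0, W=2, Z=3, Y=3) weight 2/117
  (X=1, W=2, Z=2, Y=0) weight 1/216
  (X=1, W=2, Z=2, Y=1) weight 1/216
  (X=1, W=2, Z=2, Y=2) weight 1/216
  (X=1, W=2, Z=2, Y=3) weight 1/216
Group by X:
  weight(X=0) = 8/117
  weight(X=1) = 1/54
Total weight = 8/117 + 1/54 = 61/702
P(X=0 | obs) = 8/117 / 61/702 = 48/61
P(X=1 | obs) = 1/54 / 61/702 = 13/61

P(X=0) = 48/61, P(X=1) = 13/61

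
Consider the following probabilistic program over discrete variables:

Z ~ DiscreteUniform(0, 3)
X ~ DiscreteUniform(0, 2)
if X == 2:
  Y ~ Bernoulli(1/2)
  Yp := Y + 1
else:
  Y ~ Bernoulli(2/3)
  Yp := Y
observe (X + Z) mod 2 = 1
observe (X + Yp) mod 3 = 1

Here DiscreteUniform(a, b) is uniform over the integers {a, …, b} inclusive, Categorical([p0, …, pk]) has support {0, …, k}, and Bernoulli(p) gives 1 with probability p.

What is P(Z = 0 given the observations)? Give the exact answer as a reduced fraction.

Enumerate traces; 6 have nonzero weight after conditioning:
  (Z=0, X=1, Y=0) weight 1/36
  (Z=1, X=0, Y=1) weight 1/18
  (Z=1, X=2, Y=1) weight 1/24
  (Z=2, X=1, Y=0) weight 1/36
  (Z=3, X=0, Y=1) weight 1/18
  (Z=3, X=2, Y=1) weight 1/24
Group by Z:
  weight(Z=0) = 1/36
  weight(Z=1) = 7/72
  weight(Z=2) = 1/36
  weight(Z=3) = 7/72
Total weight = 1/36 + 7/72 + 1/36 + 7/72 = 1/4
P(Z=0 | obs) = 1/36 / 1/4 = 1/9
P(Z=1 | obs) = 7/72 / 1/4 = 7/18
P(Z=2 | obs) = 1/36 / 1/4 = 1/9
P(Z=3 | obs) = 7/72 / 1/4 = 7/18

P(Z = 0 | obs) = 1/9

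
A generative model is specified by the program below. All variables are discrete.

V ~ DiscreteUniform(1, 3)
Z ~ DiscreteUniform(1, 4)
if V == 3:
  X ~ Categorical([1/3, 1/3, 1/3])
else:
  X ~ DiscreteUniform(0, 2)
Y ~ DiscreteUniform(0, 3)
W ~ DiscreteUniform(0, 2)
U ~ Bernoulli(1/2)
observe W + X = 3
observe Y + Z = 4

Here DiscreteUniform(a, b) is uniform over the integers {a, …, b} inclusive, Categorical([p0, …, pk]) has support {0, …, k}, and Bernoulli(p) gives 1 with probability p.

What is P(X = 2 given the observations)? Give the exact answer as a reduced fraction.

P(X = 2 | obs) = 1/2

Enumerate traces; 48 have nonzero weight after conditioning:
  (V=1, Z=1, X=1, Y=3, W=2, U=0) weight 1/864
  (V=1, Z=1, X=1, Y=3, W=2, U=1) weight 1/864
  (V=1, Z=1, X=2, Y=3, W=1, U=0) weight 1/864
  (V=1, Z=1, X=2, Y=3, W=1, U=1) weight 1/864
  (V=1, Z=2, X=1, Y=2, W=2, U=0) weight 1/864
  (V=1, Z=2, X=1, Y=2, W=2, U=1) weight 1/864
  (V=1, Z=2, X=2, Y=2, W=1, U=0) weight 1/864
  (V=1, Z=2, X=2, Y=2, W=1, U=1) weight 1/864
  … 40 more
Group by X:
  weight(X=1) = 1/36
  weight(X=2) = 1/36
Total weight = 1/36 + 1/36 = 1/18
P(X=1 | obs) = 1/36 / 1/18 = 1/2
P(X=2 | obs) = 1/36 / 1/18 = 1/2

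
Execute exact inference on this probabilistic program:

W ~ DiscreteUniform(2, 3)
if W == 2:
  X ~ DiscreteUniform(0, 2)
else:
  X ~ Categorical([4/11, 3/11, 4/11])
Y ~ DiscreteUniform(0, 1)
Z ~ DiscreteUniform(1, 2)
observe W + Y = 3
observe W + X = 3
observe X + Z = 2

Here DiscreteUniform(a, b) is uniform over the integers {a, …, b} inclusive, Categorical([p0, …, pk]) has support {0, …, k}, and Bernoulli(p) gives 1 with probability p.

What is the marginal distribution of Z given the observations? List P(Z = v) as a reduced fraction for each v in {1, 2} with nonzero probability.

Enumerate traces; 2 have nonzero weight after conditioning:
  (W=2, X=1, Y=1, Z=1) weight 1/24
  (W=3, X=0, Y=0, Z=2) weight 1/22
Group by Z:
  weight(Z=1) = 1/24
  weight(Z=2) = 1/22
Total weight = 1/24 + 1/22 = 23/264
P(Z=1 | obs) = 1/24 / 23/264 = 11/23
P(Z=2 | obs) = 1/22 / 23/264 = 12/23

P(Z=1) = 11/23, P(Z=2) = 12/23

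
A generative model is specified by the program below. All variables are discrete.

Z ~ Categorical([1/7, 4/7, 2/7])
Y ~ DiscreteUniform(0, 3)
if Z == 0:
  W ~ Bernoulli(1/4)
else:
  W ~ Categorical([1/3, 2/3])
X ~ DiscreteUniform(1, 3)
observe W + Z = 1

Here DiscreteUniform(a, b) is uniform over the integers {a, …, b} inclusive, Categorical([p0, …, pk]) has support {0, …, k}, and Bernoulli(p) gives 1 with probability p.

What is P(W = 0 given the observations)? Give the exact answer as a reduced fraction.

Enumerate traces; 24 have nonzero weight after conditioning:
  (Z=0, Y=0, W=1, X=1) weight 1/336
  (Z=0, Y=0, W=1, X=2) weight 1/336
  (Z=0, Y=0, W=1, X=3) weight 1/336
  (Z=0, Y=1, W=1, X=1) weight 1/336
  (Z=0, Y=1, W=1, X=2) weight 1/336
  (Z=0, Y=1, W=1, X=3) weight 1/336
  (Z=0, Y=2, W=1, X=1) weight 1/336
  (Z=0, Y=2, W=1, X=2) weight 1/336
  (Z=1, Y=0, W=0, X=1) weight 1/63
  … 15 more
Group by W:
  weight(W=0) = 4/21
  weight(W=1) = 1/28
Total weight = 4/21 + 1/28 = 19/84
P(W=0 | obs) = 4/21 / 19/84 = 16/19
P(W=1 | obs) = 1/28 / 19/84 = 3/19

P(W = 0 | obs) = 16/19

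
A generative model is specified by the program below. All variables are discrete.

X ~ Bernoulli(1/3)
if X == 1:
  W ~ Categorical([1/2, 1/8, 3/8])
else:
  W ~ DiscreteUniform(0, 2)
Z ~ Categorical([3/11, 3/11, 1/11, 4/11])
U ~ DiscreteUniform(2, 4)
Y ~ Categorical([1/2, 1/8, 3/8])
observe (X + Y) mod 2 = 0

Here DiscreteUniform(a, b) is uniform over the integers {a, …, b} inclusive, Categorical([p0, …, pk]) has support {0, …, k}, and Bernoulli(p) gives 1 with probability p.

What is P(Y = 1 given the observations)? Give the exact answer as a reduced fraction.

P(Y = 1 | obs) = 1/15

Enumerate traces; 108 have nonzero weight after conditioning:
  (X=0, W=0, Z=0, U=2, Y=0) weight 1/99
  (X=0, W=0, Z=0, U=2, Y=2) weight 1/132
  (X=0, W=0, Z=0, U=3, Y=0) weight 1/99
  (X=0, W=0, Z=0, U=3, Y=2) weight 1/132
  (X=0, W=0, Z=0, U=4, Y=0) weight 1/99
  (X=0, W=0, Z=0, U=4, Y=2) weight 1/132
  (X=0, W=0, Z=1, U=2, Y=0) weight 1/99
  (X=0, W=0, Z=1, U=2, Y=2) weight 1/132
  (X=1, W=0, Z=0, U=2, Y=1) weight 1/528
  … 99 more
Group by Y:
  weight(Y=0) = 1/3
  weight(Y=1) = 1/24
  weight(Y=2) = 1/4
Total weight = 1/3 + 1/24 + 1/4 = 5/8
P(Y=0 | obs) = 1/3 / 5/8 = 8/15
P(Y=1 | obs) = 1/24 / 5/8 = 1/15
P(Y=2 | obs) = 1/4 / 5/8 = 2/5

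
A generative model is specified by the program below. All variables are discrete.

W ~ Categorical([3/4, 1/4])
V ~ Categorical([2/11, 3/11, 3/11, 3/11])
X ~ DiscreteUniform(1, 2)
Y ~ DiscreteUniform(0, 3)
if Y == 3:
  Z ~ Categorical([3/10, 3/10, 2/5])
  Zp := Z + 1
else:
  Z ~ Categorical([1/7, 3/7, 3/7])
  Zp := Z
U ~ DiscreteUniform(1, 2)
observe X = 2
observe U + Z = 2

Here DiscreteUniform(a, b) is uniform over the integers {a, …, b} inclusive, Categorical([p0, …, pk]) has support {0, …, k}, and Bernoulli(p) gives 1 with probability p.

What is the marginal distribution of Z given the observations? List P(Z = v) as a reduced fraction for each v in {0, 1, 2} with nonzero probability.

P(Z=0) = 17/54, P(Z=1) = 37/54

Enumerate traces; 64 have nonzero weight after conditioning:
  (W=0, V=0, X=2, Y=0, Z=0, U=2) weight 3/2464
  (W=0, V=0, X=2, Y=0, Z=1, U=1) weight 9/2464
  (W=0, V=0, X=2, Y=1, Z=0, U=2) weight 3/2464
  (W=0, V=0, X=2, Y=1, Z=1, U=1) weight 9/2464
  (W=0, V=0, X=2, Y=2, Z=0, U=2) weight 3/2464
  (W=0, V=0, X=2, Y=2, Z=1, U=1) weight 9/2464
  (W=0, V=0, X=2, Y=3, Z=0, U=2) weight 9/3520
  (W=0, V=0, X=2, Y=3, Z=1, U=1) weight 9/3520
  … 56 more
Group by Z:
  weight(Z=0) = 51/1120
  weight(Z=1) = 111/1120
Total weight = 51/1120 + 111/1120 = 81/560
P(Z=0 | obs) = 51/1120 / 81/560 = 17/54
P(Z=1 | obs) = 111/1120 / 81/560 = 37/54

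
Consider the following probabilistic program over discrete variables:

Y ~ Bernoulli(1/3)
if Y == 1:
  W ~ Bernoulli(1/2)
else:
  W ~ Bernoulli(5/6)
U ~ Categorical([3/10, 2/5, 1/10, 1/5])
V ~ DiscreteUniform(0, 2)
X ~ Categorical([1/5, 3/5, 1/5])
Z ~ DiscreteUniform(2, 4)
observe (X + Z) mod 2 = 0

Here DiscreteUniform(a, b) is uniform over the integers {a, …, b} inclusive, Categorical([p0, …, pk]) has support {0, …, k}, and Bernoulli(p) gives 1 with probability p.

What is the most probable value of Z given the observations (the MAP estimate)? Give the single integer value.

Enumerate traces; 240 have nonzero weight after conditioning:
  (Y=0, W=0, U=0, V=0, X=0, Z=2) weight 1/1350
  (Y=0, W=0, U=0, V=0, X=0, Z=4) weight 1/1350
  (Y=0, W=0, U=0, V=0, X=1, Z=3) weight 1/450
  (Y=0, W=0, U=0, V=0, X=2, Z=2) weight 1/1350
  (Y=0, W=0, U=0, V=0, X=2, Z=4) weight 1/1350
  (Y=0, W=0, U=0, V=1, X=0, Z=2) weight 1/1350
  (Y=0, W=0, U=0, V=1, X=0, Z=4) weight 1/1350
  (Y=0, W=0, U=0, V=1, X=1, Z=3) weight 1/450
  … 232 more
Group by Z:
  weight(Z=2) = 2/15
  weight(Z=3) = 1/5
  weight(Z=4) = 2/15
Total weight = 2/15 + 1/5 + 2/15 = 7/15
P(Z=2 | obs) = 2/15 / 7/15 = 2/7
P(Z=3 | obs) = 1/5 / 7/15 = 3/7
P(Z=4 | obs) = 2/15 / 7/15 = 2/7
argmax = 3

argmax_v P(Z = v | obs) = 3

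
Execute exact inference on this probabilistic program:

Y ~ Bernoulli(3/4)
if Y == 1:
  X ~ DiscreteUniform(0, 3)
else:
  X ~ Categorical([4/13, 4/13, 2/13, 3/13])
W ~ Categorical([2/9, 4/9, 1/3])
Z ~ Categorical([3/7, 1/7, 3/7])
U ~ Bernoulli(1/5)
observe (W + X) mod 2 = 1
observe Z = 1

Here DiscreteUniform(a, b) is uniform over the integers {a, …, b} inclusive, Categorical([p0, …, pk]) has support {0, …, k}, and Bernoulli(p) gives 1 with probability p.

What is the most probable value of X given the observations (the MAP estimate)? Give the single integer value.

argmax_v P(X = v | obs) = 1

Enumerate traces; 24 have nonzero weight after conditioning:
  (Y=0, X=0, W=1, Z=1, U=0) weight 16/4095
  (Y=0, X=0, W=1, Z=1, U=1) weight 4/4095
  (Y=0, X=1, W=0, Z=1, U=0) weight 8/4095
  (Y=0, X=1, W=0, Z=1, U=1) weight 2/4095
  (Y=0, X=1, W=2, Z=1, U=0) weight 4/1365
  (Y=0, X=1, W=2, Z=1, U=1) weight 1/1365
  (Y=0, X=2, W=1, Z=1, U=0) weight 8/4095
  (Y=0, X=2, W=1, Z=1, U=1) weight 2/4095
  (Y=0, X=3, W=0, Z=1, U=0) weight 2/1365
  … 15 more
Group by X:
  weight(X=0) = 55/3276
  weight(X=1) = 275/13104
  weight(X=2) = 47/3276
  weight(X=3) = 85/4368
Total weight = 55/3276 + 275/13104 + 47/3276 + 85/4368 = 67/936
P(X=0 | obs) = 55/3276 / 67/936 = 110/469
P(X=1 | obs) = 275/13104 / 67/936 = 275/938
P(X=2 | obs) = 47/3276 / 67/936 = 94/469
P(X=3 | obs) = 85/4368 / 67/936 = 255/938
argmax = 1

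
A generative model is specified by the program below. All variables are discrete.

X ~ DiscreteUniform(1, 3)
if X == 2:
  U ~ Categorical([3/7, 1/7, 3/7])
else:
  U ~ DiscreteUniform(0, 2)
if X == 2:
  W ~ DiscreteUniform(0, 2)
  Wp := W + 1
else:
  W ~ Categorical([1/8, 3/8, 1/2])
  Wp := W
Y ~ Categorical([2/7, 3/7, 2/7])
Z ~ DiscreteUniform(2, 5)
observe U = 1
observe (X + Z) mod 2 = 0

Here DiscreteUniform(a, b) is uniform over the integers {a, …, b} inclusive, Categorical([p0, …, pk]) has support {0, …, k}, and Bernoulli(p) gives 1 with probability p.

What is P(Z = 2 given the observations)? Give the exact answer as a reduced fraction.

Enumerate traces; 54 have nonzero weight after conditioning:
  (X=1, U=1, W=0, Y=0, Z=3) weight 1/1008
  (X=1, U=1, W=0, Y=0, Z=5) weight 1/1008
  (X=1, U=1, W=0, Y=1, Z=3) weight 1/672
  (X=1, U=1, W=0, Y=1, Z=5) weight 1/672
  (X=1, U=1, W=0, Y=2, Z=3) weight 1/1008
  (X=1, U=1, W=0, Y=2, Z=5) weight 1/1008
  (X=1, U=1, W=1, Y=0, Z=3) weight 1/336
  (X=1, U=1, W=1, Y=0, Z=5) weight 1/336
  (X=2, U=1, W=0, Y=0, Z=2) weight 1/882
  (X=2, U=1, W=0, Y=0, Z=4) weight 1/882
  … 44 more
Group by Z:
  weight(Z=2) = 1/84
  weight(Z=3) = 1/18
  weight(Z=4) = 1/84
  weight(Z=5) = 1/18
Total weight = 1/84 + 1/18 + 1/84 + 1/18 = 17/126
P(Z=2 | obs) = 1/84 / 17/126 = 3/34
P(Z=3 | obs) = 1/18 / 17/126 = 7/17
P(Z=4 | obs) = 1/84 / 17/126 = 3/34
P(Z=5 | obs) = 1/18 / 17/126 = 7/17

P(Z = 2 | obs) = 3/34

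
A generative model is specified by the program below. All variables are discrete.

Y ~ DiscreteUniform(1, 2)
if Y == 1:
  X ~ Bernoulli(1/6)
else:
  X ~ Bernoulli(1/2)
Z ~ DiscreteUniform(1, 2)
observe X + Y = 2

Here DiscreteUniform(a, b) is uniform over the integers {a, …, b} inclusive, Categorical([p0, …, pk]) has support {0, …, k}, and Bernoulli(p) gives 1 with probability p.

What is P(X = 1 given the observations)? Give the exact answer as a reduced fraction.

P(X = 1 | obs) = 1/4

Enumerate traces; 4 have nonzero weight after conditioning:
  (Y=1, X=1, Z=1) weight 1/24
  (Y=1, X=1, Z=2) weight 1/24
  (Y=2, X=0, Z=1) weight 1/8
  (Y=2, X=0, Z=2) weight 1/8
Group by X:
  weight(X=0) = 1/4
  weight(X=1) = 1/12
Total weight = 1/4 + 1/12 = 1/3
P(X=0 | obs) = 1/4 / 1/3 = 3/4
P(X=1 | obs) = 1/12 / 1/3 = 1/4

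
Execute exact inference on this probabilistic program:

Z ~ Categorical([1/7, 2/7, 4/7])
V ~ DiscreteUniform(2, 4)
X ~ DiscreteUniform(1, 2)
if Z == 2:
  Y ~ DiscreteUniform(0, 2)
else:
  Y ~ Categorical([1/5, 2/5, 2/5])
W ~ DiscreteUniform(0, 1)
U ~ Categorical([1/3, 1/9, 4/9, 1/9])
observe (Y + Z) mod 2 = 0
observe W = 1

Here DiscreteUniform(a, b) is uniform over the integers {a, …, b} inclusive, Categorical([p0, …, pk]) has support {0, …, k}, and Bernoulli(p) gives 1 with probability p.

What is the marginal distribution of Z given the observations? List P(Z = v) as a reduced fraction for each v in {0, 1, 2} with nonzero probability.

P(Z=0) = 9/61, P(Z=1) = 12/61, P(Z=2) = 40/61

Enumerate traces; 120 have nonzero weight after conditioning:
  (Z=0, V=2, X=1, Y=0, W=1, U=0) weight 1/1260
  (Z=0, V=2, X=1, Y=0, W=1, U=1) weight 1/3780
  (Z=0, V=2, X=1, Y=0, W=1, U=2) weight 1/945
  (Z=0, V=2, X=1, Y=0, W=1, U=3) weight 1/3780
  (Z=0, V=2, X=1, Y=2, W=1, U=0) weight 1/630
  (Z=0, V=2, X=1, Y=2, W=1, U=1) weight 1/1890
  (Z=0, V=2, X=1, Y=2, W=1, U=2) weight 2/945
  (Z=0, V=2, X=1, Y=2, W=1, U=3) weight 1/1890
  (Z=1, V=2, X=1, Y=1, W=1, U=0) weight 1/315
  (Z=2, V=2, X=1, Y=0, W=1, U=0) weight 1/189
  … 110 more
Group by Z:
  weight(Z=0) = 3/70
  weight(Z=1) = 2/35
  weight(Z=2) = 4/21
Total weight = 3/70 + 2/35 + 4/21 = 61/210
P(Z=0 | obs) = 3/70 / 61/210 = 9/61
P(Z=1 | obs) = 2/35 / 61/210 = 12/61
P(Z=2 | obs) = 4/21 / 61/210 = 40/61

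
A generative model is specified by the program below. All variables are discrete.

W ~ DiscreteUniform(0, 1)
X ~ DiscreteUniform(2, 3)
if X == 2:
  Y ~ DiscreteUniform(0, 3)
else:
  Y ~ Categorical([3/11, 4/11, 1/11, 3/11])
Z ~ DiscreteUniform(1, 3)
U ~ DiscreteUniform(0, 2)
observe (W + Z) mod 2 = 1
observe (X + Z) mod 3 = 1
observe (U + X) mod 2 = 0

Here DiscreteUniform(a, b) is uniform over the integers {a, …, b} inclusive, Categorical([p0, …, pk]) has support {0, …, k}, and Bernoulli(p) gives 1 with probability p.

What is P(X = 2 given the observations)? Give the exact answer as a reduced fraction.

P(X = 2 | obs) = 2/3

Enumerate traces; 12 have nonzero weight after conditioning:
  (W=0, X=3, Y=0, Z=1, U=1) weight 1/132
  (W=0, X=3, Y=1, Z=1, U=1) weight 1/99
  (W=0, X=3, Y=2, Z=1, U=1) weight 1/396
  (W=0, X=3, Y=3, Z=1, U=1) weight 1/132
  (W=1, X=2, Y=0, Z=2, U=0) weight 1/144
  (W=1, X=2, Y=0, Z=2, U=2) weight 1/144
  (W=1, X=2, Y=1, Z=2, U=0) weight 1/144
  (W=1, X=2, Y=1, Z=2, U=2) weight 1/144
  … 4 more
Group by X:
  weight(X=2) = 1/18
  weight(X=3) = 1/36
Total weight = 1/18 + 1/36 = 1/12
P(X=2 | obs) = 1/18 / 1/12 = 2/3
P(X=3 | obs) = 1/36 / 1/12 = 1/3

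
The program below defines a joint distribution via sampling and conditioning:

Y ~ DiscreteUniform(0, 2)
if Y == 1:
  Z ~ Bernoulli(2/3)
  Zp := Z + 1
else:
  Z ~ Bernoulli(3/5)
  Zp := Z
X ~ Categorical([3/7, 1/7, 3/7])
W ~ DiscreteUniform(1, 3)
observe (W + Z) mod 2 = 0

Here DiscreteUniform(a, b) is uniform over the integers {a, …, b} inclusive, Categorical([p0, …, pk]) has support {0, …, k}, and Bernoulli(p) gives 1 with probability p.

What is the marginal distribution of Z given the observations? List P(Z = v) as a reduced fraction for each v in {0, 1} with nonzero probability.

Enumerate traces; 27 have nonzero weight after conditioning:
  (Y=0, Z=0, X=0, W=2) weight 2/105
  (Y=0, Z=0, X=1, W=2) weight 2/315
  (Y=0, Z=0, X=2, W=2) weight 2/105
  (Y=0, Z=1, X=0, W=1) weight 1/35
  (Y=0, Z=1, X=0, W=3) weight 1/35
  (Y=0, Z=1, X=1, W=1) weight 1/105
  (Y=0, Z=1, X=1, W=3) weight 1/105
  (Y=0, Z=1, X=2, W=1) weight 1/35
  … 19 more
Group by Z:
  weight(Z=0) = 17/135
  weight(Z=1) = 56/135
Total weight = 17/135 + 56/135 = 73/135
P(Z=0 | obs) = 17/135 / 73/135 = 17/73
P(Z=1 | obs) = 56/135 / 73/135 = 56/73

P(Z=0) = 17/73, P(Z=1) = 56/73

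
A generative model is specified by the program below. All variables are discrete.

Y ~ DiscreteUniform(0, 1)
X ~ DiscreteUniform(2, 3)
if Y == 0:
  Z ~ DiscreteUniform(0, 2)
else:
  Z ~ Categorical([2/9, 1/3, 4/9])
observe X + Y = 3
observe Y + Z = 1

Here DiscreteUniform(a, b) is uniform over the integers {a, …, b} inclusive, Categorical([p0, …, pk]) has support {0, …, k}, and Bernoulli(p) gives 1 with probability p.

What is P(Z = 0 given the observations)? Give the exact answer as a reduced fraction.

P(Z = 0 | obs) = 2/5

Enumerate traces; 2 have nonzero weight after conditioning:
  (Y=0, X=3, Z=1) weight 1/12
  (Y=1, X=2, Z=0) weight 1/18
Group by Z:
  weight(Z=0) = 1/18
  weight(Z=1) = 1/12
Total weight = 1/18 + 1/12 = 5/36
P(Z=0 | obs) = 1/18 / 5/36 = 2/5
P(Z=1 | obs) = 1/12 / 5/36 = 3/5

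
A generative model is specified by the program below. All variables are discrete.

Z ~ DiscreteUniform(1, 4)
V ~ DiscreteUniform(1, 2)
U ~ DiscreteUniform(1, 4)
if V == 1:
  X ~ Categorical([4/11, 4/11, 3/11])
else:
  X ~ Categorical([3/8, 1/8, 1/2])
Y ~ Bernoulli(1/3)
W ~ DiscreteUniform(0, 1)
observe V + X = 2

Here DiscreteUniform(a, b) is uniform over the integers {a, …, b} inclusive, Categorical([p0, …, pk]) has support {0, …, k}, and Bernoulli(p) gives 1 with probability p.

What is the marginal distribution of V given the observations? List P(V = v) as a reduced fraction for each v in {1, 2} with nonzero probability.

Enumerate traces; 128 have nonzero weight after conditioning:
  (Z=1, V=1, U=1, X=1, Y=0, W=0) weight 1/264
  (Z=1, V=1, U=1, X=1, Y=0, W=1) weight 1/264
  (Z=1, V=1, U=1, X=1, Y=1, W=0) weight 1/528
  (Z=1, V=1, U=1, X=1, Y=1, W=1) weight 1/528
  (Z=1, V=1, U=2, X=1, Y=0, W=0) weight 1/264
  (Z=1, V=1, U=2, X=1, Y=0, W=1) weight 1/264
  (Z=1, V=1, U=2, X=1, Y=1, W=0) weight 1/528
  (Z=1, V=1, U=2, X=1, Y=1, W=1) weight 1/528
  (Z=1, V=2, U=1, X=0, Y=0, W=0) weight 1/256
  … 119 more
Group by V:
  weight(V=1) = 2/11
  weight(V=2) = 3/16
Total weight = 2/11 + 3/16 = 65/176
P(V=1 | obs) = 2/11 / 65/176 = 32/65
P(V=2 | obs) = 3/16 / 65/176 = 33/65

P(V=1) = 32/65, P(V=2) = 33/65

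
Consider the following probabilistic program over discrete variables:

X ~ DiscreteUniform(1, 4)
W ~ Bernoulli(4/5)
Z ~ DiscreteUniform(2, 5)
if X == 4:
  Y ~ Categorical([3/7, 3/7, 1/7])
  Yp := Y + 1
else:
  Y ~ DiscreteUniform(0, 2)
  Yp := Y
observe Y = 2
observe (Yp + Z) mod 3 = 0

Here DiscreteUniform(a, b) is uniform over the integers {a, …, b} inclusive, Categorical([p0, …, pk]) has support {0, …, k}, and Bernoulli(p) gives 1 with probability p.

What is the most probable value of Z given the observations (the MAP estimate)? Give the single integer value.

Enumerate traces; 8 have nonzero weight after conditioning:
  (X=1, W=0, Z=4, Y=2) weight 1/240
  (X=1, W=1, Z=4, Y=2) weight 1/60
  (X=2, W=0, Z=4, Y=2) weight 1/240
  (X=2, W=1, Z=4, Y=2) weight 1/60
  (X=3, W=0, Z=4, Y=2) weight 1/240
  (X=3, W=1, Z=4, Y=2) weight 1/60
  (X=4, W=0, Z=3, Y=2) weight 1/560
  (X=4, W=1, Z=3, Y=2) weight 1/140
Group by Z:
  weight(Z=3) = 1/112
  weight(Z=4) = 1/16
Total weight = 1/112 + 1/16 = 1/14
P(Z=3 | obs) = 1/112 / 1/14 = 1/8
P(Z=4 | obs) = 1/16 / 1/14 = 7/8
argmax = 4

argmax_v P(Z = v | obs) = 4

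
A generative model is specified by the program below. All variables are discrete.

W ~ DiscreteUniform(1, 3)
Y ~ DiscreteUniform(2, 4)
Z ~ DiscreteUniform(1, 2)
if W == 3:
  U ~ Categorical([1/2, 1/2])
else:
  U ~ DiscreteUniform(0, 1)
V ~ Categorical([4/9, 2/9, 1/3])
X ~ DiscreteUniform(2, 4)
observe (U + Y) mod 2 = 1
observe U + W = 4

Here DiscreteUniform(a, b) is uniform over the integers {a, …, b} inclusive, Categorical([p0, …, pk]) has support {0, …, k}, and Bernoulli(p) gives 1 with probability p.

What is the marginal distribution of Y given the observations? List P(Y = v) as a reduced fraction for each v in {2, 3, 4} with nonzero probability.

Enumerate traces; 36 have nonzero weight after conditioning:
  (W=3, Y=2, Z=1, U=1, V=0, X=2) weight 1/243
  (W=3, Y=2, Z=1, U=1, V=0, X=3) weight 1/243
  (W=3, Y=2, Z=1, U=1, V=0, X=4) weight 1/243
  (W=3, Y=2, Z=1, U=1, V=1, X=2) weight 1/486
  (W=3, Y=2, Z=1, U=1, V=1, X=3) weight 1/486
  (W=3, Y=2, Z=1, U=1, V=1, X=4) weight 1/486
  (W=3, Y=2, Z=1, U=1, V=2, X=2) weight 1/324
  (W=3, Y=2, Z=1, U=1, V=2, X=3) weight 1/324
  (W=3, Y=4, Z=1, U=1, V=0, X=2) weight 1/243
  … 27 more
Group by Y:
  weight(Y=2) = 1/18
  weight(Y=4) = 1/18
Total weight = 1/18 + 1/18 = 1/9
P(Y=2 | obs) = 1/18 / 1/9 = 1/2
P(Y=4 | obs) = 1/18 / 1/9 = 1/2

P(Y=2) = 1/2, P(Y=4) = 1/2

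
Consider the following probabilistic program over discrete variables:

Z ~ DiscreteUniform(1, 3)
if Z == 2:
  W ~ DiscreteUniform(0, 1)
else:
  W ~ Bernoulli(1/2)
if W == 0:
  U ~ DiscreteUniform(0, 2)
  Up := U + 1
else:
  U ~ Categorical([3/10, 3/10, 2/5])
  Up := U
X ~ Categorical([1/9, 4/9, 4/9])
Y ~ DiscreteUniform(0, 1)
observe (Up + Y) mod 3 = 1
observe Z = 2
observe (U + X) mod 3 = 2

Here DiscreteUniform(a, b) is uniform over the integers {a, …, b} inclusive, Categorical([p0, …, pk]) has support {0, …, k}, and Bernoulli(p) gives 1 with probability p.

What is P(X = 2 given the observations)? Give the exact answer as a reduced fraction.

Enumerate traces; 4 have nonzero weight after conditioning:
  (Z=2, W=0, U=0, X=2, Y=0) weight 1/81
  (Z=2, W=0, U=2, X=0, Y=1) weight 1/324
  (Z=2, W=1, U=0, X=2, Y=1) weight 1/90
  (Z=2, W=1, U=1, X=1, Y=0) weight 1/90
Group by X:
  weight(X=0) = 1/324
  weight(X=1) = 1/90
  weight(X=2) = 19/810
Total weight = 1/324 + 1/90 + 19/810 = 61/1620
P(X=0 | obs) = 1/324 / 61/1620 = 5/61
P(X=1 | obs) = 1/90 / 61/1620 = 18/61
P(X=2 | obs) = 19/810 / 61/1620 = 38/61

P(X = 2 | obs) = 38/61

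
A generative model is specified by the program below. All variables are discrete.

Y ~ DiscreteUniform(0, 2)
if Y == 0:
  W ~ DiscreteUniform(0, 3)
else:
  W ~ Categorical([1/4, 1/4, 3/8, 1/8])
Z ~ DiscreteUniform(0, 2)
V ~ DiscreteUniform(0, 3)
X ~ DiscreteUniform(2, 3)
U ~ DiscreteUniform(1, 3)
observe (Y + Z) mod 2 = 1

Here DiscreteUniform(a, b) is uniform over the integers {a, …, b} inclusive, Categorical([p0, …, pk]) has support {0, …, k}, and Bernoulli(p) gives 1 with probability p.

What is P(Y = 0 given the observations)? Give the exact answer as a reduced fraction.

P(Y = 0 | obs) = 1/4

Enumerate traces; 384 have nonzero weight after conditioning:
  (Y=0, W=0, Z=1, V=0, X=2, U=1) weight 1/864
  (Y=0, W=0, Z=1, V=0, X=2, U=2) weight 1/864
  (Y=0, W=0, Z=1, V=0, X=2, U=3) weight 1/864
  (Y=0, W=0, Z=1, V=0, X=3, U=1) weight 1/864
  (Y=0, W=0, Z=1, V=0, X=3, U=2) weight 1/864
  (Y=0, W=0, Z=1, V=0, X=3, U=3) weight 1/864
  (Y=0, W=0, Z=1, V=1, X=2, U=1) weight 1/864
  (Y=0, W=0, Z=1, V=1, X=2, U=2) weight 1/864
  (Y=1, W=0, Z=0, V=0, X=2, U=1) weight 1/864
  (Y=2, W=0, Z=1, V=0, X=2, U=1) weight 1/864
  … 374 more
Group by Y:
  weight(Y=0) = 1/9
  weight(Y=1) = 2/9
  weight(Y=2) = 1/9
Total weight = 1/9 + 2/9 + 1/9 = 4/9
P(Y=0 | obs) = 1/9 / 4/9 = 1/4
P(Y=1 | obs) = 2/9 / 4/9 = 1/2
P(Y=2 | obs) = 1/9 / 4/9 = 1/4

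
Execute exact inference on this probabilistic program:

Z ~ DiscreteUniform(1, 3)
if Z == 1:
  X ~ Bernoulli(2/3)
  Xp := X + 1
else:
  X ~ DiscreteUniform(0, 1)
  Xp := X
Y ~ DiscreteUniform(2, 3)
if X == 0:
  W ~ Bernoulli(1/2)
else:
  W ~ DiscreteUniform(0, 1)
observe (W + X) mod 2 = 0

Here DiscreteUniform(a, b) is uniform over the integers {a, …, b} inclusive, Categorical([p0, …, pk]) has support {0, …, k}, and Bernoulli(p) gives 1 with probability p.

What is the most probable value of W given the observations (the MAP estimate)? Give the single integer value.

argmax_v P(W = v | obs) = 1

Enumerate traces; 12 have nonzero weight after conditioning:
  (Z=1, X=0, Y=2, W=0) weight 1/36
  (Z=1, X=0, Y=3, W=0) weight 1/36
  (Z=1, X=1, Y=2, W=1) weight 1/18
  (Z=1, X=1, Y=3, W=1) weight 1/18
  (Z=2, X=0, Y=2, W=0) weight 1/24
  (Z=2, X=0, Y=3, W=0) weight 1/24
  (Z=2, X=1, Y=2, W=1) weight 1/24
  (Z=2, X=1, Y=3, W=1) weight 1/24
  … 4 more
Group by W:
  weight(W=0) = 2/9
  weight(W=1) = 5/18
Total weight = 2/9 + 5/18 = 1/2
P(W=0 | obs) = 2/9 / 1/2 = 4/9
P(W=1 | obs) = 5/18 / 1/2 = 5/9
argmax = 1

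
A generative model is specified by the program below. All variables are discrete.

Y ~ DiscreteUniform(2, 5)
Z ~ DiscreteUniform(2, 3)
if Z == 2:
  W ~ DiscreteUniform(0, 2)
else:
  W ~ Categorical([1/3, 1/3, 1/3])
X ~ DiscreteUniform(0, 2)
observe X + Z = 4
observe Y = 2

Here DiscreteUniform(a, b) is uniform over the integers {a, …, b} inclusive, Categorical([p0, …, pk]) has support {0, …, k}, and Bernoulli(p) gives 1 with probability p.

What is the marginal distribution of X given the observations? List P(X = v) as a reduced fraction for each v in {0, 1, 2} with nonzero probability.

Enumerate traces; 6 have nonzero weight after conditioning:
  (Y=2, Z=2, W=0, X=2) weight 1/72
  (Y=2, Z=2, W=1, X=2) weight 1/72
  (Y=2, Z=2, W=2, X=2) weight 1/72
  (Y=2, Z=3, W=0, X=1) weight 1/72
  (Y=2, Z=3, W=1, X=1) weight 1/72
  (Y=2, Z=3, W=2, X=1) weight 1/72
Group by X:
  weight(X=1) = 1/24
  weight(X=2) = 1/24
Total weight = 1/24 + 1/24 = 1/12
P(X=1 | obs) = 1/24 / 1/12 = 1/2
P(X=2 | obs) = 1/24 / 1/12 = 1/2

P(X=1) = 1/2, P(X=2) = 1/2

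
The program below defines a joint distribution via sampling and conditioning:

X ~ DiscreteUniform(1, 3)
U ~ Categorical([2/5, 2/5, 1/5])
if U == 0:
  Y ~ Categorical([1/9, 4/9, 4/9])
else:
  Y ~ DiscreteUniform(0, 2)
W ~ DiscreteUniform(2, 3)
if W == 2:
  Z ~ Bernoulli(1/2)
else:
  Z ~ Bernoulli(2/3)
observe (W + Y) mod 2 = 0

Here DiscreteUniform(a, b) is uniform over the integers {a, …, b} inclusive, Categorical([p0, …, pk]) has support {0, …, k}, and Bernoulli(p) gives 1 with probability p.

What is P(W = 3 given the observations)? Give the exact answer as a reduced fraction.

Enumerate traces; 54 have nonzero weight after conditioning:
  (X=1, U=0, Y=0, W=2, Z=0) weight 1/270
  (X=1, U=0, Y=0, W=2, Z=1) weight 1/270
  (X=1, U=0, Y=1, W=3, Z=0) weight 4/405
  (X=1, U=0, Y=1, W=3, Z=1) weight 8/405
  (X=1, U=0, Y=2, W=2, Z=0) weight 2/135
  (X=1, U=0, Y=2, W=2, Z=1) weight 2/135
  (X=1, U=1, Y=0, W=2, Z=0) weight 1/90
  (X=1, U=1, Y=0, W=2, Z=1) weight 1/90
  … 46 more
Group by W:
  weight(W=2) = 14/45
  weight(W=3) = 17/90
Total weight = 14/45 + 17/90 = 1/2
P(W=2 | obs) = 14/45 / 1/2 = 28/45
P(W=3 | obs) = 17/90 / 1/2 = 17/45

P(W = 3 | obs) = 17/45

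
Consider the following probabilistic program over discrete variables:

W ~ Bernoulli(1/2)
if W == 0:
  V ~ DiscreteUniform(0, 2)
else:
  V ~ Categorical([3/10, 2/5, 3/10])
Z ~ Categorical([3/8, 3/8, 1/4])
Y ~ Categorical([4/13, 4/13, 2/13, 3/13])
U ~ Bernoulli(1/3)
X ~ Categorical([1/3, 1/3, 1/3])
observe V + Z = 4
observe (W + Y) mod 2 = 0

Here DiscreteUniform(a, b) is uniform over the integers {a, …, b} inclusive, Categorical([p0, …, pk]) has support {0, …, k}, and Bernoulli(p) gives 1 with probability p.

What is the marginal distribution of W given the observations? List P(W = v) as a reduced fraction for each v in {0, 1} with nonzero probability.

P(W=0) = 20/41, P(W=1) = 21/41

Enumerate traces; 24 have nonzero weight after conditioning:
  (W=0, V=2, Z=2, Y=0, U=0, X=0) weight 1/351
  (W=0, V=2, Z=2, Y=0, U=0, X=1) weight 1/351
  (W=0, V=2, Z=2, Y=0, U=0, X=2) weight 1/351
  (W=0, V=2, Z=2, Y=0, U=1, X=0) weight 1/702
  (W=0, V=2, Z=2, Y=0, U=1, X=1) weight 1/702
  (W=0, V=2, Z=2, Y=0, U=1, X=2) weight 1/702
  (W=0, V=2, Z=2, Y=2, U=0, X=0) weight 1/702
  (W=0, V=2, Z=2, Y=2, U=0, X=1) weight 1/702
  (W=1, V=2, Z=2, Y=1, U=0, X=0) weight 1/390
  … 15 more
Group by W:
  weight(W=0) = 1/52
  weight(W=1) = 21/1040
Total weight = 1/52 + 21/1040 = 41/1040
P(W=0 | obs) = 1/52 / 41/1040 = 20/41
P(W=1 | obs) = 21/1040 / 41/1040 = 21/41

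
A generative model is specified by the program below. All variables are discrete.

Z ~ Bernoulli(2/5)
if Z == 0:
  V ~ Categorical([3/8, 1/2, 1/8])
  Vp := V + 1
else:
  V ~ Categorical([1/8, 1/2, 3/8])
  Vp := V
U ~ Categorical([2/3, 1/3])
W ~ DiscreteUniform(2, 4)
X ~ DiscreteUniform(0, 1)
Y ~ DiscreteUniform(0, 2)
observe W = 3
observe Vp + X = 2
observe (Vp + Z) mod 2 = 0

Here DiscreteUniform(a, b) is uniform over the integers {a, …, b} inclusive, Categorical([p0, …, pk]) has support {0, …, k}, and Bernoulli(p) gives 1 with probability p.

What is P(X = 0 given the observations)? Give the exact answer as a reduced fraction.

P(X = 0 | obs) = 3/5

Enumerate traces; 12 have nonzero weight after conditioning:
  (Z=0, V=1, U=0, W=3, X=0, Y=0) weight 1/90
  (Z=0, V=1, U=0, W=3, X=0, Y=1) weight 1/90
  (Z=0, V=1, U=0, W=3, X=0, Y=2) weight 1/90
  (Z=0, V=1, U=1, W=3, X=0, Y=0) weight 1/180
  (Z=0, V=1, U=1, W=3, X=0, Y=1) weight 1/180
  (Z=0, V=1, U=1, W=3, X=0, Y=2) weight 1/180
  (Z=1, V=1, U=0, W=3, X=1, Y=0) weight 1/135
  (Z=1, V=1, U=0, W=3, X=1, Y=1) weight 1/135
  … 4 more
Group by X:
  weight(X=0) = 1/20
  weight(X=1) = 1/30
Total weight = 1/20 + 1/30 = 1/12
P(X=0 | obs) = 1/20 / 1/12 = 3/5
P(X=1 | obs) = 1/30 / 1/12 = 2/5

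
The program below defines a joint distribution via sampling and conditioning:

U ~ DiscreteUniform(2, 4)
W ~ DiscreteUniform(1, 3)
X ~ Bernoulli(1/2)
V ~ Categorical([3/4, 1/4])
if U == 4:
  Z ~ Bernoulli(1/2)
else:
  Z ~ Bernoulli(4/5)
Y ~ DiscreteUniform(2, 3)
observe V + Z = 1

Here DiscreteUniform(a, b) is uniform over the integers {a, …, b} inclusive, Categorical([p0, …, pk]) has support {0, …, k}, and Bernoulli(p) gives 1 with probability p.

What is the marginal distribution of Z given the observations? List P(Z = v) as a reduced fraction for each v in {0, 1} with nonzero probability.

Enumerate traces; 72 have nonzero weight after conditioning:
  (U=2, W=1, X=0, V=0, Z=1, Y=2) weight 1/60
  (U=2, W=1, X=0, V=0, Z=1, Y=3) weight 1/60
  (U=2, W=1, X=0, V=1, Z=0, Y=2) weight 1/720
  (U=2, W=1, X=0, V=1, Z=0, Y=3) weight 1/720
  (U=2, W=1, X=1, V=0, Z=1, Y=2) weight 1/60
  (U=2, W=1, X=1, V=0, Z=1, Y=3) weight 1/60
  (U=2, W=1, X=1, V=1, Z=0, Y=2) weight 1/720
  (U=2, W=1, X=1, V=1, Z=0, Y=3) weight 1/720
  … 64 more
Group by Z:
  weight(Z=0) = 3/40
  weight(Z=1) = 21/40
Total weight = 3/40 + 21/40 = 3/5
P(Z=0 | obs) = 3/40 / 3/5 = 1/8
P(Z=1 | obs) = 21/40 / 3/5 = 7/8

P(Z=0) = 1/8, P(Z=1) = 7/8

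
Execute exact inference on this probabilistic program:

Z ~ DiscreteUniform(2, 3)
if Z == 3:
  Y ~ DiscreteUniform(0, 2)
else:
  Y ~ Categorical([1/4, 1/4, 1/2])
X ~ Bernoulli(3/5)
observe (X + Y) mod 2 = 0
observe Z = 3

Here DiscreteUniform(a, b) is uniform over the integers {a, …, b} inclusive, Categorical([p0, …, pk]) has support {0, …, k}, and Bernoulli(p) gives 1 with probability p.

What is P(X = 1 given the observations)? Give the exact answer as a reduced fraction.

Enumerate traces; 3 have nonzero weight after conditioning:
  (Z=3, Y=0, X=0) weight 1/15
  (Z=3, Y=1, X=1) weight 1/10
  (Z=3, Y=2, X=0) weight 1/15
Group by X:
  weight(X=0) = 2/15
  weight(X=1) = 1/10
Total weight = 2/15 + 1/10 = 7/30
P(X=0 | obs) = 2/15 / 7/30 = 4/7
P(X=1 | obs) = 1/10 / 7/30 = 3/7

P(X = 1 | obs) = 3/7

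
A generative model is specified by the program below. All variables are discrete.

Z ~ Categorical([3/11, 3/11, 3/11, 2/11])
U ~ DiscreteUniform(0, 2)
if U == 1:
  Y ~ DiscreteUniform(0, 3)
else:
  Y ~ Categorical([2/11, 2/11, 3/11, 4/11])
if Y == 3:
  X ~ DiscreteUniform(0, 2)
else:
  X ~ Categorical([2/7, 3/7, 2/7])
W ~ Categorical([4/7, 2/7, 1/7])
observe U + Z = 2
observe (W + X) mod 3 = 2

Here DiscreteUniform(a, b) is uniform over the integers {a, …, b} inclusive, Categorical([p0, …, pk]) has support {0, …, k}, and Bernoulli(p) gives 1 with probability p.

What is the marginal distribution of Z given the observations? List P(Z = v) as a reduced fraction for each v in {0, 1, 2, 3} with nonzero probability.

Enumerate traces; 36 have nonzero weight after conditioning:
  (Z=0, U=2, Y=0, X=0, W=2) weight 4/5929
  (Z=0, U=2, Y=0, X=1, W=1) weight 12/5929
  (Z=0, U=2, Y=0, X=2, W=0) weight 16/5929
  (Z=0, U=2, Y=1, X=0, W=2) weight 4/5929
  (Z=0, U=2, Y=1, X=1, W=1) weight 12/5929
  (Z=0, U=2, Y=1, X=2, W=0) weight 16/5929
  (Z=0, U=2, Y=2, X=0, W=2) weight 6/5929
  (Z=0, U=2, Y=2, X=1, W=1) weight 18/5929
  (Z=1, U=1, Y=0, X=0, W=2) weight 1/1078
  (Z=2, U=0, Y=0, X=0, W=2) weight 4/5929
  … 26 more
Group by Z:
  weight(Z=0) = 76/2541
  weight(Z=1) = 193/6468
  weight(Z=2) = 76/2541
Total weight = 76/2541 + 193/6468 + 76/2541 = 6379/71148
P(Z=0 | obs) = 76/2541 / 6379/71148 = 2128/6379
P(Z=1 | obs) = 193/6468 / 6379/71148 = 2123/6379
P(Z=2 | obs) = 76/2541 / 6379/71148 = 2128/6379

P(Z=0) = 2128/6379, P(Z=1) = 2123/6379, P(Z=2) = 2128/6379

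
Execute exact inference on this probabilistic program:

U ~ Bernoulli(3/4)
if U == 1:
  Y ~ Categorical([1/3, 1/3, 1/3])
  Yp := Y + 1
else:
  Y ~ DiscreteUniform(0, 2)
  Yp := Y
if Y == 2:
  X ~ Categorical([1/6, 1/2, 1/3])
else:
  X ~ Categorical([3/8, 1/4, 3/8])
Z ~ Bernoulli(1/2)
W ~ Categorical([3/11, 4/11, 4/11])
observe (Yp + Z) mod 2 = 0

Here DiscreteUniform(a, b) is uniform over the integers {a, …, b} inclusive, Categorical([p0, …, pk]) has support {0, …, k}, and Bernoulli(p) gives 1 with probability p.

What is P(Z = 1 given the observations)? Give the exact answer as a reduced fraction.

P(Z = 1 | obs) = 7/12

Enumerate traces; 54 have nonzero weight after conditioning:
  (U=0, Y=0, X=0, Z=0, W=0) weight 3/704
  (U=0, Y=0, X=0, Z=0, W=1) weight 1/176
  (U=0, Y=0, X=0, Z=0, W=2) weight 1/176
  (U=0, Y=0, X=1, Z=0, W=0) weight 1/352
  (U=0, Y=0, X=1, Z=0, W=1) weight 1/264
  (U=0, Y=0, X=1, Z=0, W=2) weight 1/264
  (U=0, Y=0, X=2, Z=0, W=0) weight 3/704
  (U=0, Y=0, X=2, Z=0, W=1) weight 1/176
  (U=0, Y=1, X=0, Z=1, W=0) weight 3/704
  … 45 more
Group by Z:
  weight(Z=0) = 5/24
  weight(Z=1) = 7/24
Total weight = 5/24 + 7/24 = 1/2
P(Z=0 | obs) = 5/24 / 1/2 = 5/12
P(Z=1 | obs) = 7/24 / 1/2 = 7/12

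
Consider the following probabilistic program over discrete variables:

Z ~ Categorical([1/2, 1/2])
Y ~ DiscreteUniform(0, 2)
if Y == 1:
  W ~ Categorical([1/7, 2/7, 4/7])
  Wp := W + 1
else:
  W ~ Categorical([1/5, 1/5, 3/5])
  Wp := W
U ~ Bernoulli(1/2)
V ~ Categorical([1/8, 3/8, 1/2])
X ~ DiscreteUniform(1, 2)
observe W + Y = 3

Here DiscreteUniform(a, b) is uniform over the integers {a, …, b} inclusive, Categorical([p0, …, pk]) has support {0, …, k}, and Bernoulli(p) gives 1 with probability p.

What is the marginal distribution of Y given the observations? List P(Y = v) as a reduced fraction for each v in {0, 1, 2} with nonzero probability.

Enumerate traces; 48 have nonzero weight after conditioning:
  (Z=0, Y=1, W=2, U=0, V=0, X=1) weight 1/336
  (Z=0, Y=1, W=2, U=0, V=0, X=2) weight 1/336
  (Z=0, Y=1, W=2, U=0, V=1, X=1) weight 1/112
  (Z=0, Y=1, W=2, U=0, V=1, X=2) weight 1/112
  (Z=0, Y=1, W=2, U=0, V=2, X=1) weight 1/84
  (Z=0, Y=1, W=2, U=0, V=2, X=2) weight 1/84
  (Z=0, Y=1, W=2, U=1, V=0, X=1) weight 1/336
  (Z=0, Y=1, W=2, U=1, V=0, X=2) weight 1/336
  (Z=0, Y=2, W=1, U=0, V=0, X=1) weight 1/960
  … 39 more
Group by Y:
  weight(Y=1) = 4/21
  weight(Y=2) = 1/15
Total weight = 4/21 + 1/15 = 9/35
P(Y=1 | obs) = 4/21 / 9/35 = 20/27
P(Y=2 | obs) = 1/15 / 9/35 = 7/27

P(Y=1) = 20/27, P(Y=2) = 7/27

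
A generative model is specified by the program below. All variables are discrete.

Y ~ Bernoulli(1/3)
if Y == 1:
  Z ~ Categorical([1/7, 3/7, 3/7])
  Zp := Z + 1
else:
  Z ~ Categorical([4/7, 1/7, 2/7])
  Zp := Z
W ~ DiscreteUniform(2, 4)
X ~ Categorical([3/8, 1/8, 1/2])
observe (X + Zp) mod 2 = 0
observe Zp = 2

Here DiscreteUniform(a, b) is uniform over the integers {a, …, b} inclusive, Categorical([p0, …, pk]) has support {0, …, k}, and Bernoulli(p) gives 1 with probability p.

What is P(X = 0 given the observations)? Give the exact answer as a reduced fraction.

P(X = 0 | obs) = 3/7

Enumerate traces; 12 have nonzero weight after conditioning:
  (Y=0, Z=2, W=2, X=0) weight 1/42
  (Y=0, Z=2, W=2, X=2) weight 2/63
  (Y=0, Z=2, W=3, X=0) weight 1/42
  (Y=0, Z=2, W=3, X=2) weight 2/63
  (Y=0, Z=2, W=4, X=0) weight 1/42
  (Y=0, Z=2, W=4, X=2) weight 2/63
  (Y=1, Z=1, W=2, X=0) weight 1/56
  (Y=1, Z=1, W=2, X=2) weight 1/42
  … 4 more
Group by X:
  weight(X=0) = 1/8
  weight(X=2) = 1/6
Total weight = 1/8 + 1/6 = 7/24
P(X=0 | obs) = 1/8 / 7/24 = 3/7
P(X=2 | obs) = 1/6 / 7/24 = 4/7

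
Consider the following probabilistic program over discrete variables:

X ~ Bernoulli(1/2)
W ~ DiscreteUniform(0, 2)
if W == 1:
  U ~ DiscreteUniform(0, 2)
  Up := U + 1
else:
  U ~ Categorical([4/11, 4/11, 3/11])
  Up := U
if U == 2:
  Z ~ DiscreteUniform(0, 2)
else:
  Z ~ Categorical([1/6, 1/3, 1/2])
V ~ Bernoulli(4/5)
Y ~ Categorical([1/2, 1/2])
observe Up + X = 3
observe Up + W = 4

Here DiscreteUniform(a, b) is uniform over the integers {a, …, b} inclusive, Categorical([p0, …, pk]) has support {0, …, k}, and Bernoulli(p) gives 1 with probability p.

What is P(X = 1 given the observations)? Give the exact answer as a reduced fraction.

Enumerate traces; 24 have nonzero weight after conditioning:
  (X=0, W=1, U=2, Z=0, V=0, Y=0) weight 1/540
  (X=0, W=1, U=2, Z=0, V=0, Y=1) weight 1/540
  (X=0, W=1, U=2, Z=0, V=1, Y=0) weight 1/135
  (X=0, W=1, U=2, Z=0, V=1, Y=1) weight 1/135
  (X=0, W=1, U=2, Z=1, V=0, Y=0) weight 1/540
  (X=0, W=1, U=2, Z=1, V=0, Y=1) weight 1/540
  (X=0, W=1, U=2, Z=1, V=1, Y=0) weight 1/135
  (X=0, W=1, U=2, Z=1, V=1, Y=1) weight 1/135
  (X=1, W=2, U=2, Z=0, V=0, Y=0) weight 1/660
  … 15 more
Group by X:
  weight(X=0) = 1/18
  weight(X=1) = 1/22
Total weight = 1/18 + 1/22 = 10/99
P(X=0 | obs) = 1/18 / 10/99 = 11/20
P(X=1 | obs) = 1/22 / 10/99 = 9/20

P(X = 1 | obs) = 9/20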